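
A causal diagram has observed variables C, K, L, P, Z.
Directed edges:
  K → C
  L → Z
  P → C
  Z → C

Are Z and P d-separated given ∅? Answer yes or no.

Bayes-Ball from Z | ∅ reaches {C,L}.
P ∉ reach(Z|∅) ⇒ Z ⊥ P | ∅.

Yes — Z ⊥ P | ∅.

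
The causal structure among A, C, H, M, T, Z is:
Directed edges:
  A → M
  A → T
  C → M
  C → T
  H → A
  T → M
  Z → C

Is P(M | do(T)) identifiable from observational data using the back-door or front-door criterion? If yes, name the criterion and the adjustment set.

P(M|do(T)): backdoor, adjust for {A, C}.

desc(T)\{T}={M}; candidates ⊆ {A,C,H,Z}.
size 0: {}; under {} T still reaches {A,C,H,M,Z} ∋ M.
size 1: {A}, {C}, {H} …(+1); under {A} T still reaches {C,M,Z} ∋ M.
{A,C}: T⊥M given {A,C} in G with T→· removed — back-door holds.
P(M|do(T)) = Σ_{A,C} P(M|T,A,C)·P(A,C).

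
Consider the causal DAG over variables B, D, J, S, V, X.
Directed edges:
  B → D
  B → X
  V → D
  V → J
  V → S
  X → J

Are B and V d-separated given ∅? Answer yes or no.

Yes — B ⊥ V | ∅.

Bayes-Ball from B | ∅ reaches {D,J,X}.
V ∉ reach(B|∅) ⇒ B ⊥ V | ∅.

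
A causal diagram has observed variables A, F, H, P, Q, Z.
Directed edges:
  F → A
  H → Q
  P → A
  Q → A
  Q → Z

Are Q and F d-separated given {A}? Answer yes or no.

Bayes-Ball from Q | {A} reaches {F,H,P,Z}.
F ∈ reach(Q|{A}) ⇒ Q ⊥̸ F | {A}.

No — Q and F are d-connected given {A}.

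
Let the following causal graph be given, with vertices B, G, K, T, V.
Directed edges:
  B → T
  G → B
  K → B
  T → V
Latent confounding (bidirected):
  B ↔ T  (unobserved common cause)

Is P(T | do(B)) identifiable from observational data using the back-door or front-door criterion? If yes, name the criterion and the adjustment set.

desc(B)\{B}={T,V}; candidates ⊆ {G,K}.
B↔T: latent back-door arc(s) into B.
size 0: {}; under {} B still reaches {G,K,T,V} ∋ T.
size 1: {G}, {K}; under {G} B still reaches {K,T,V} ∋ T.
size 2: {G,K}; under {G,K} B still reaches {T,V} ∋ T.
B↔T cannot be blocked by any observed set — no back-door set.
No mediator lies on a directed B→…→T path.
Neither criterion identifies P(T|do(B)) in this graph.

P(T|do(B)): not identifiable (no BD/FD set).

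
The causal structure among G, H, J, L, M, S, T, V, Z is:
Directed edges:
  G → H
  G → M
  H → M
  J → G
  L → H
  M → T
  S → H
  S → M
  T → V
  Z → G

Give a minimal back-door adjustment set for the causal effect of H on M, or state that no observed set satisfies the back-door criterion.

H→M: minimal back-door set {G, S}.

desc(H)\{H}={M,T,V}; candidates ⊆ {G,J,L,S,Z}.
size 0: {}; under {} H still reaches {G,J,L,M,S,T,V,Z} ∋ M.
size 1: {G}, {J}, {L} …(+2); under {G} H still reaches {L,M,S,T,V} ∋ M.
{G,S}: H⊥M given {G,S} in G with H→· removed — back-door holds.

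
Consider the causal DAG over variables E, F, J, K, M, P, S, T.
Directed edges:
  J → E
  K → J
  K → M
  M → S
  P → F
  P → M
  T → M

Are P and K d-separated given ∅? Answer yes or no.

Yes — P ⊥ K | ∅.

Bayes-Ball from P | ∅ reaches {F,M,S}.
K ∉ reach(P|∅) ⇒ P ⊥ K | ∅.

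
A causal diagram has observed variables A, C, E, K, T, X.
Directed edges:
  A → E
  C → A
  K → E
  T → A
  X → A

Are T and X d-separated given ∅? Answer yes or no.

Yes — T ⊥ X | ∅.

Bayes-Ball from T | ∅ reaches {A,E}.
X ∉ reach(T|∅) ⇒ T ⊥ X | ∅.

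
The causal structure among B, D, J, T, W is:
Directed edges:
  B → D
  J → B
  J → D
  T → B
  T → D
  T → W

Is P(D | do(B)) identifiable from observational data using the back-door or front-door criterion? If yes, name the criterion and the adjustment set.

desc(B)\{B}={D}; candidates ⊆ {J,T,W}.
size 0: {}; under {} B still reaches {D,J,T,W} ∋ D.
size 1: {J}, {T}, {W}; under {J} B still reaches {D,T,W} ∋ D.
{J,T}: B⊥D given {J,T} in G with B→· removed — back-door holds.
P(D|do(B)) = Σ_{J,T} P(D|B,J,T)·P(J,T).

P(D|do(B)): backdoor, adjust for {J, T}.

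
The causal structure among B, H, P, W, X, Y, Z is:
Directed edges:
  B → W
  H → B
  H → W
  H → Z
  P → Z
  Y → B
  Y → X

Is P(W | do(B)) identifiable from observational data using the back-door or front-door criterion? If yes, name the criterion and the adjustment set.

P(W|do(B)): backdoor, adjust for {H}.

desc(B)\{B}={W}; candidates ⊆ {H,P,X,Y,Z}.
size 0: {}; under {} B still reaches {H,W,X,Y,Z} ∋ W.
{H}: B⊥W given {H} in G with B→· removed — back-door holds.
P(W|do(B)) = Σ_{H} P(W|B,H)·P(H).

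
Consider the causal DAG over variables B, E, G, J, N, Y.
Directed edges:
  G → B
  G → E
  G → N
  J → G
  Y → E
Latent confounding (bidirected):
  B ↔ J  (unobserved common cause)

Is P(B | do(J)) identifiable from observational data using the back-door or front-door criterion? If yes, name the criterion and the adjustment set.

desc(J)\{J}={B,E,G,N}; candidates ⊆ {Y}.
J↔B: latent back-door arc(s) into J.
size 0: {}; under {} J still reaches {B} ∋ B.
size 1: {Y}; under {Y} J still reaches {B} ∋ B.
J↔B cannot be blocked by any observed set — no back-door set.
{G}: (i) intercepts every directed J→B path; (ii) no back-door J→{G}; (iii) {J} blocks every back-door {G}→B. Front-door holds.
P(B|do(J)) = Σ_{G} P(G|J) Σ_{J'} P(B|G,J')P(J').

P(B|do(J)): frontdoor, adjust for {G}.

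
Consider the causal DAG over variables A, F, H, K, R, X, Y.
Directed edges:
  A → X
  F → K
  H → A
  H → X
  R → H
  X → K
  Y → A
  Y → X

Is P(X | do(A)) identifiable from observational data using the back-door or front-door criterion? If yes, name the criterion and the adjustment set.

P(X|do(A)): backdoor, adjust for {H, Y}.

desc(A)\{A}={K,X}; candidates ⊆ {F,H,R,Y}.
size 0: {}; under {} A still reaches {H,K,R,X,Y} ∋ X.
size 1: {F}, {H}, {R} …(+1); under {F} A still reaches {H,K,R,X,Y} ∋ X.
{H,Y}: A⊥X given {H,Y} in G with A→· removed — back-door holds.
P(X|do(A)) = Σ_{H,Y} P(X|A,H,Y)·P(H,Y).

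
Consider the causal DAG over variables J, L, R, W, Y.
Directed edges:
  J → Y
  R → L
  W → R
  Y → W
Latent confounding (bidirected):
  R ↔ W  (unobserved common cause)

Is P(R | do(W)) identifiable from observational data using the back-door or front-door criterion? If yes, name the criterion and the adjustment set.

P(R|do(W)): not identifiable (no BD/FD set).

desc(W)\{W}={L,R}; candidates ⊆ {J,Y}.
W↔R: latent back-door arc(s) into W.
size 0: {}; under {} W still reaches {J,L,R,Y} ∋ R.
size 1: {J}, {Y}; under {J} W still reaches {L,R,Y} ∋ R.
size 2: {J,Y}; under {J,Y} W still reaches {L,R} ∋ R.
W↔R cannot be blocked by any observed set — no back-door set.
No mediator lies on a directed W→…→R path.
Neither criterion identifies P(R|do(W)) in this graph.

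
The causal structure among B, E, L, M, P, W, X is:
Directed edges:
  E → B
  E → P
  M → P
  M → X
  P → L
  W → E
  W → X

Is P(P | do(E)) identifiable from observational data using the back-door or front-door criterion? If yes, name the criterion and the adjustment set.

P(P|do(E)): backdoor, adjust for ∅.

desc(E)\{E}={B,L,P}; candidates ⊆ {M,W,X}.
∅: E⊥P given ∅ in G with E→· removed — back-door holds.
P(P|do(E)) = P(P|E) — no adjustment needed.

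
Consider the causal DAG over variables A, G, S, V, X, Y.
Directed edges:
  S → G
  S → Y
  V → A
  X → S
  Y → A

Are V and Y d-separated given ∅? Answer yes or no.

Bayes-Ball from V | ∅ reaches {A}.
Y ∉ reach(V|∅) ⇒ V ⊥ Y | ∅.

Yes — V ⊥ Y | ∅.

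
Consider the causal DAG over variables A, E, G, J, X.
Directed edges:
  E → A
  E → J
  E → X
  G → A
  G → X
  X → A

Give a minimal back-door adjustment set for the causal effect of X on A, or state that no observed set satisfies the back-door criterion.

X→A: minimal back-door set {E, G}.

desc(X)\{X}={A}; candidates ⊆ {E,G,J}.
size 0: {}; under {} X still reaches {A,E,G,J} ∋ A.
size 1: {E}, {G}, {J}; under {E} X still reaches {A,G} ∋ A.
{E,G}: X⊥A given {E,G} in G with X→· removed — back-door holds.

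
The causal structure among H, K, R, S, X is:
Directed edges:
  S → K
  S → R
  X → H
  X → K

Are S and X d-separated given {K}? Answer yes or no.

No — S and X are d-connected given {K}.

Bayes-Ball from S | {K} reaches {H,R,X}.
X ∈ reach(S|{K}) ⇒ S ⊥̸ X | {K}.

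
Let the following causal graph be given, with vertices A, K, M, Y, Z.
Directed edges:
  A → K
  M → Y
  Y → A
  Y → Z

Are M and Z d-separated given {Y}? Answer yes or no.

Yes — M ⊥ Z | {Y}.

Bayes-Ball from M | {Y} reaches ∅.
Z ∉ reach(M|{Y}) ⇒ M ⊥ Z | {Y}.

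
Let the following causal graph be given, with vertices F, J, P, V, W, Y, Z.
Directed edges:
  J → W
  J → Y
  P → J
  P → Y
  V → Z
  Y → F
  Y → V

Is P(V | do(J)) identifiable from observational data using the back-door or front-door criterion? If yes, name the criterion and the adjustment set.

P(V|do(J)): backdoor, adjust for {P}.

desc(J)\{J}={F,V,W,Y,Z}; candidates ⊆ {P}.
size 0: {}; under {} J still reaches {F,P,V,Y,Z} ∋ V.
{P}: J⊥V given {P} in G with J→· removed — back-door holds.
P(V|do(J)) = Σ_{P} P(V|J,P)·P(P).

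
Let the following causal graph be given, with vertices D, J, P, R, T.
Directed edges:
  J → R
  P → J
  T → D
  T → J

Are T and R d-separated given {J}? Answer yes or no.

Yes — T ⊥ R | {J}.

Bayes-Ball from T | {J} reaches {D,P}.
R ∉ reach(T|{J}) ⇒ T ⊥ R | {J}.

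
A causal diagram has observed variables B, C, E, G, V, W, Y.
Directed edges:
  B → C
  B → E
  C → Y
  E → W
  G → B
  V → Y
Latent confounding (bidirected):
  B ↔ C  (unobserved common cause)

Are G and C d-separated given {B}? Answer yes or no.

No — G and C are d-connected given {B}.

Bayes-Ball from G | {B} reaches {C,Y}.
C ∈ reach(G|{B}) ⇒ G ⊥̸ C | {B}.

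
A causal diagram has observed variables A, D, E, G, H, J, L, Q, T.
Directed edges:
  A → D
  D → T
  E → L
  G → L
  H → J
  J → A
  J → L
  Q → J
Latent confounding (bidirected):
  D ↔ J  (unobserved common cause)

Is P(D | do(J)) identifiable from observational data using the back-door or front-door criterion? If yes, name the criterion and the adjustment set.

P(D|do(J)): frontdoor, adjust for {A}.

desc(J)\{J}={A,D,L,T}; candidates ⊆ {E,G,H,Q}.
J↔D: latent back-door arc(s) into J.
size 0: {}; under {} J still reaches {D,H,Q,T} ∋ D.
size 1: {E}, {G}, {H} …(+1); under {E} J still reaches {D,H,Q,T} ∋ D.
size 2: {E,G}, {E,H}, {E,Q} …(+3); under {E,G} J still reaches {D,H,Q,T} ∋ D.
J↔D cannot be blocked by any observed set — no back-door set.
{A}: (i) intercepts every directed J→D path; (ii) no back-door J→{A}; (iii) {J} blocks every back-door {A}→D. Front-door holds.
P(D|do(J)) = Σ_{A} P(A|J) Σ_{J'} P(D|A,J')P(J').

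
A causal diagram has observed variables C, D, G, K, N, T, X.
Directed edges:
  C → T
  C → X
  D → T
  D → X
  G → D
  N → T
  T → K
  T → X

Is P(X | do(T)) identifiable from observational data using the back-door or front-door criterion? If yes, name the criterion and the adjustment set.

P(X|do(T)): backdoor, adjust for {C, D}.

desc(T)\{T}={K,X}; candidates ⊆ {C,D,G,N}.
size 0: {}; under {} T still reaches {C,D,G,N,X} ∋ X.
size 1: {C}, {D}, {G} …(+1); under {C} T still reaches {D,G,N,X} ∋ X.
{C,D}: T⊥X given {C,D} in G with T→· removed — back-door holds.
P(X|do(T)) = Σ_{C,D} P(X|T,C,D)·P(C,D).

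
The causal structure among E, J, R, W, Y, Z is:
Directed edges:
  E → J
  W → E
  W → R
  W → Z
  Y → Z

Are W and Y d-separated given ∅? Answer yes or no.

Yes — W ⊥ Y | ∅.

Bayes-Ball from W | ∅ reaches {E,J,R,Z}.
Y ∉ reach(W|∅) ⇒ W ⊥ Y | ∅.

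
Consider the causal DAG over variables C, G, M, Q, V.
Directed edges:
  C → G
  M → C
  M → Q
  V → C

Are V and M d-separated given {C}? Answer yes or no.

No — V and M are d-connected given {C}.

Bayes-Ball from V | {C} reaches {M,Q}.
M ∈ reach(V|{C}) ⇒ V ⊥̸ M | {C}.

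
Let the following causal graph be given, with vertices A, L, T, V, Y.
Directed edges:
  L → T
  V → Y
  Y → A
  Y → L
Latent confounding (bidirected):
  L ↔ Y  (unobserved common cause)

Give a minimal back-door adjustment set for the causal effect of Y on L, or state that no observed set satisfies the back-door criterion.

Y→L: no observed back-door set.

desc(Y)\{Y}={A,L,T}; candidates ⊆ {V}.
Y↔L: latent back-door arc(s) into Y.
size 0: {}; under {} Y still reaches {L,T,V} ∋ L.
size 1: {V}; under {V} Y still reaches {L,T} ∋ L.
Y↔L cannot be blocked by any observed set — no back-door set.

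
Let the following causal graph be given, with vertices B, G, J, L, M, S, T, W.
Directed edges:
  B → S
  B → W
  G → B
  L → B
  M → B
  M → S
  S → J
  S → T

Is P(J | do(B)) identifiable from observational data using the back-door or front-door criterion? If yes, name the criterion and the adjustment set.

desc(B)\{B}={J,S,T,W}; candidates ⊆ {G,L,M}.
size 0: {}; under {} B still reaches {G,J,L,M,S,T} ∋ J.
{M}: B⊥J given {M} in G with B→· removed — back-door holds.
P(J|do(B)) = Σ_{M} P(J|B,M)·P(M).

P(J|do(B)): backdoor, adjust for {M}.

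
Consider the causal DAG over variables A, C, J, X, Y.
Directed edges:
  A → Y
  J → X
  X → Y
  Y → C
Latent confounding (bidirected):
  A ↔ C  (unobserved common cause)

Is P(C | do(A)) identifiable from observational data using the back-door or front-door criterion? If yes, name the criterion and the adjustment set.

P(C|do(A)): frontdoor, adjust for {Y}.

desc(A)\{A}={C,Y}; candidates ⊆ {J,X}.
A↔C: latent back-door arc(s) into A.
size 0: {}; under {} A still reaches {C} ∋ C.
size 1: {J}, {X}; under {J} A still reaches {C} ∋ C.
size 2: {J,X}; under {J,X} A still reaches {C} ∋ C.
A↔C cannot be blocked by any observed set — no back-door set.
{Y}: (i) intercepts every directed A→C path; (ii) no back-door A→{Y}; (iii) {A} blocks every back-door {Y}→C. Front-door holds.
P(C|do(A)) = Σ_{Y} P(Y|A) Σ_{A'} P(C|Y,A')P(A').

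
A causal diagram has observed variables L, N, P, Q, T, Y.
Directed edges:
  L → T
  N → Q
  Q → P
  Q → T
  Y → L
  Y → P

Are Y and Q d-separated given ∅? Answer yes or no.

Yes — Y ⊥ Q | ∅.

Bayes-Ball from Y | ∅ reaches {L,P,T}.
Q ∉ reach(Y|∅) ⇒ Y ⊥ Q | ∅.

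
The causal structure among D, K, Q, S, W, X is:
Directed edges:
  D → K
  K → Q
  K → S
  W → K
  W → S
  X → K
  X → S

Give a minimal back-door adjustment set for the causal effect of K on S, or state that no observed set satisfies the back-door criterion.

K→S: minimal back-door set {W, X}.

desc(K)\{K}={Q,S}; candidates ⊆ {D,W,X}.
size 0: {}; under {} K still reaches {D,S,W,X} ∋ S.
size 1: {D}, {W}, {X}; under {D} K still reaches {S,W,X} ∋ S.
{W,X}: K⊥S given {W,X} in G with K→· removed — back-door holds.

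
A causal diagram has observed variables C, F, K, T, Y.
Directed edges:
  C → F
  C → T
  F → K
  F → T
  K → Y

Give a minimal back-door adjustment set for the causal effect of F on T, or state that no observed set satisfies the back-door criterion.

F→T: minimal back-door set {C}.

desc(F)\{F}={K,T,Y}; candidates ⊆ {C}.
size 0: {}; under {} F still reaches {C,T} ∋ T.
{C}: F⊥T given {C} in G with F→· removed — back-door holds.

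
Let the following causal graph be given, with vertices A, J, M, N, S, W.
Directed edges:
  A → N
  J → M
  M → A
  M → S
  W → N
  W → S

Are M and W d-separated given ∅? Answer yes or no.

Yes — M ⊥ W | ∅.

Bayes-Ball from M | ∅ reaches {A,J,N,S}.
W ∉ reach(M|∅) ⇒ M ⊥ W | ∅.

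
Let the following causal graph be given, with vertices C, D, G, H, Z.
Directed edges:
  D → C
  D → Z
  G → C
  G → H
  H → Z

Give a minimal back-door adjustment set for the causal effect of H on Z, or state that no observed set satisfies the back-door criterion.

desc(H)\{H}={Z}; candidates ⊆ {C,D,G}.
∅: H⊥Z given ∅ in G with H→· removed — back-door holds.

H→Z: minimal back-door set ∅.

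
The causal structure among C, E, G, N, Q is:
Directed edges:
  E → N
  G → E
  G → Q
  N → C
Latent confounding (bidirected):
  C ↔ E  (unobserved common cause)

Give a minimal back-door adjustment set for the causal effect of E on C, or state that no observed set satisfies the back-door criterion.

desc(E)\{E}={C,N}; candidates ⊆ {G,Q}.
E↔C: latent back-door arc(s) into E.
size 0: {}; under {} E still reaches {C,G,Q} ∋ C.
size 1: {G}, {Q}; under {G} E still reaches {C} ∋ C.
size 2: {G,Q}; under {G,Q} E still reaches {C} ∋ C.
E↔C cannot be blocked by any observed set — no back-door set.

E→C: no observed back-door set.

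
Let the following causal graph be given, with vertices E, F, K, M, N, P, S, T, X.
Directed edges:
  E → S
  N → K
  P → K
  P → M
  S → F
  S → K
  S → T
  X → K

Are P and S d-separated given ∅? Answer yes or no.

Bayes-Ball from P | ∅ reaches {K,M}.
S ∉ reach(P|∅) ⇒ P ⊥ S | ∅.

Yes — P ⊥ S | ∅.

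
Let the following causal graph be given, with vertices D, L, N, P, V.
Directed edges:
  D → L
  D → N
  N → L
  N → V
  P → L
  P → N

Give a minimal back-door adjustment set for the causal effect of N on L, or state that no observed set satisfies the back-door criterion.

desc(N)\{N}={L,V}; candidates ⊆ {D,P}.
size 0: {}; under {} N still reaches {D,L,P} ∋ L.
size 1: {D}, {P}; under {D} N still reaches {L,P} ∋ L.
{D,P}: N⊥L given {D,P} in G with N→· removed — back-door holds.

N→L: minimal back-door set {D, P}.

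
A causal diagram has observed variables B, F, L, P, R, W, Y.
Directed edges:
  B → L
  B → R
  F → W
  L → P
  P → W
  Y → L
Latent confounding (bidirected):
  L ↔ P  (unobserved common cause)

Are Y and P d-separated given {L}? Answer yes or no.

No — Y and P are d-connected given {L}.

Bayes-Ball from Y | {L} reaches {B,P,R,W}.
P ∈ reach(Y|{L}) ⇒ Y ⊥̸ P | {L}.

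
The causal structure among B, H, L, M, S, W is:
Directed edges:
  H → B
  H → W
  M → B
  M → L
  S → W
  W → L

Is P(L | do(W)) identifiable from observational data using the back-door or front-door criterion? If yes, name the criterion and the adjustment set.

desc(W)\{W}={L}; candidates ⊆ {B,H,M,S}.
∅: W⊥L given ∅ in G with W→· removed — back-door holds.
P(L|do(W)) = P(L|W) — no adjustment needed.

P(L|do(W)): backdoor, adjust for ∅.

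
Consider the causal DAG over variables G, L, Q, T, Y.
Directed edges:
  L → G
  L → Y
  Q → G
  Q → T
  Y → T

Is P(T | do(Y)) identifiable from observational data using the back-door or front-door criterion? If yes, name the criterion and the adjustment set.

desc(Y)\{Y}={T}; candidates ⊆ {G,L,Q}.
∅: Y⊥T given ∅ in G with Y→· removed — back-door holds.
P(T|do(Y)) = P(T|Y) — no adjustment needed.

P(T|do(Y)): backdoor, adjust for ∅.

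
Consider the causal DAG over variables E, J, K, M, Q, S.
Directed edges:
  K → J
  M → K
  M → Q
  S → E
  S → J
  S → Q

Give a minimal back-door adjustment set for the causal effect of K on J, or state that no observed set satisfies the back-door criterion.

desc(K)\{K}={J}; candidates ⊆ {E,M,Q,S}.
∅: K⊥J given ∅ in G with K→· removed — back-door holds.

K→J: minimal back-door set ∅.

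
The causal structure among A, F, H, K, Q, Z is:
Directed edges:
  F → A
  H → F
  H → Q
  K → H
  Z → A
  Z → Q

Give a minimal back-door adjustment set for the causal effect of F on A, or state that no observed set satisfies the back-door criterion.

desc(F)\{F}={A}; candidates ⊆ {H,K,Q,Z}.
∅: F⊥A given ∅ in G with F→· removed — back-door holds.

F→A: minimal back-door set ∅.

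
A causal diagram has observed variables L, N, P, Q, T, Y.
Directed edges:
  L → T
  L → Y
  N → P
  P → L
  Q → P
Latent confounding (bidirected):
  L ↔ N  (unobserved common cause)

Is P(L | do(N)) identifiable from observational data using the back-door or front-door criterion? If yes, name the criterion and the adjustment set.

desc(N)\{N}={L,P,T,Y}; candidates ⊆ {Q}.
N↔L: latent back-door arc(s) into N.
size 0: {}; under {} N still reaches {L,T,Y} ∋ L.
size 1: {Q}; under {Q} N still reaches {L,T,Y} ∋ L.
N↔L cannot be blocked by any observed set — no back-door set.
{P}: (i) intercepts every directed N→L path; (ii) no back-door N→{P}; (iii) {N} blocks every back-door {P}→L. Front-door holds.
P(L|do(N)) = Σ_{P} P(P|N) Σ_{N'} P(L|P,N')P(N').

P(L|do(N)): frontdoor, adjust for {P}.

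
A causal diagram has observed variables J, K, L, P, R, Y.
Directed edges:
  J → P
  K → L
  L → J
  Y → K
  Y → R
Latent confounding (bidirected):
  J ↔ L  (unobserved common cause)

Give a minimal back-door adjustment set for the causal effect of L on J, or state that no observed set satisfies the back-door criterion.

L→J: no observed back-door set.

desc(L)\{L}={J,P}; candidates ⊆ {K,R,Y}.
L↔J: latent back-door arc(s) into L.
size 0: {}; under {} L still reaches {J,K,P,R,Y} ∋ J.
size 1: {K}, {R}, {Y}; under {K} L still reaches {J,P} ∋ J.
size 2: {K,R}, {K,Y}, {R,Y}; under {K,R} L still reaches {J,P} ∋ J.
L↔J cannot be blocked by any observed set — no back-door set.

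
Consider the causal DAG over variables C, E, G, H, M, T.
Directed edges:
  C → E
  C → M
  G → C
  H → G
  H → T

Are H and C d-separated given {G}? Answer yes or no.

Yes — H ⊥ C | {G}.

Bayes-Ball from H | {G} reaches {T}.
C ∉ reach(H|{G}) ⇒ H ⊥ C | {G}.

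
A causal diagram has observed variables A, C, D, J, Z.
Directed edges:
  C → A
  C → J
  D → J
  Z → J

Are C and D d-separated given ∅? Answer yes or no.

Bayes-Ball from C | ∅ reaches {A,J}.
D ∉ reach(C|∅) ⇒ C ⊥ D | ∅.

Yes — C ⊥ D | ∅.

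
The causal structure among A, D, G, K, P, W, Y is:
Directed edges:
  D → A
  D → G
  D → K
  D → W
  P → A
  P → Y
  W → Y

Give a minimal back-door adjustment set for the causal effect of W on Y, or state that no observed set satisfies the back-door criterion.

desc(W)\{W}={Y}; candidates ⊆ {A,D,G,K,P}.
∅: W⊥Y given ∅ in G with W→· removed — back-door holds.

W→Y: minimal back-door set ∅.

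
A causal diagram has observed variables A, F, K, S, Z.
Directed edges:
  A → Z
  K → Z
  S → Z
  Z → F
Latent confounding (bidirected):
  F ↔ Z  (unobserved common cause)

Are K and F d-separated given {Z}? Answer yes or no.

No — K and F are d-connected given {Z}.

Bayes-Ball from K | {Z} reaches {A,F,S}.
F ∈ reach(K|{Z}) ⇒ K ⊥̸ F | {Z}.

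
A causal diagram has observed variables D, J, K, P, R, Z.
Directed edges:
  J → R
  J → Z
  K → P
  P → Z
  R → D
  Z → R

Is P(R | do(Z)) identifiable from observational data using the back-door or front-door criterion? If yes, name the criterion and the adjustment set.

P(R|do(Z)): backdoor, adjust for {J}.

desc(Z)\{Z}={D,R}; candidates ⊆ {J,K,P}.
size 0: {}; under {} Z still reaches {D,J,K,P,R} ∋ R.
{J}: Z⊥R given {J} in G with Z→· removed — back-door holds.
P(R|do(Z)) = Σ_{J} P(R|Z,J)·P(J).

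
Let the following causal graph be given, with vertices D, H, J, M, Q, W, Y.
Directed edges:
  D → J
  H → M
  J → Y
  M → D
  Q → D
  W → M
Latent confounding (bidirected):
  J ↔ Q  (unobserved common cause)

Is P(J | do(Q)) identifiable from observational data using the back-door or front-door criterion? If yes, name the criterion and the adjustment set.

desc(Q)\{Q}={D,J,Y}; candidates ⊆ {H,M,W}.
Q↔J: latent back-door arc(s) into Q.
size 0: {}; under {} Q still reaches {J,Y} ∋ J.
size 1: {H}, {M}, {W}; under {H} Q still reaches {J,Y} ∋ J.
size 2: {H,M}, {H,W}, {M,W}; under {H,M} Q still reaches {J,Y} ∋ J.
Q↔J cannot be blocked by any observed set — no back-door set.
{D}: (i) intercepts every directed Q→J path; (ii) no back-door Q→{D}; (iii) {Q} blocks every back-door {D}→J. Front-door holds.
P(J|do(Q)) = Σ_{D} P(D|Q) Σ_{Q'} P(J|D,Q')P(Q').

P(J|do(Q)): frontdoor, adjust for {D}.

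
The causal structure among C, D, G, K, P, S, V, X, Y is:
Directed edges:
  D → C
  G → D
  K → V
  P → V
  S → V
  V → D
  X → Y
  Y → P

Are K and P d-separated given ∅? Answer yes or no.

Yes — K ⊥ P | ∅.

Bayes-Ball from K | ∅ reaches {C,D,V}.
P ∉ reach(K|∅) ⇒ K ⊥ P | ∅.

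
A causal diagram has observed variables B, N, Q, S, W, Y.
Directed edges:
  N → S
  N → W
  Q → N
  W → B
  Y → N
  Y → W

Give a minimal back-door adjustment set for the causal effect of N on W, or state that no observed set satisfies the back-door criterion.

N→W: minimal back-door set {Y}.

desc(N)\{N}={B,S,W}; candidates ⊆ {Q,Y}.
size 0: {}; under {} N still reaches {B,Q,W,Y} ∋ W.
{Y}: N⊥W given {Y} in G with N→· removed — back-door holds.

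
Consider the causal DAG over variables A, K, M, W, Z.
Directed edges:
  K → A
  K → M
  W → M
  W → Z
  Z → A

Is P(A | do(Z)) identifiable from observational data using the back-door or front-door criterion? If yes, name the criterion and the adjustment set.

P(A|do(Z)): backdoor, adjust for ∅.

desc(Z)\{Z}={A}; candidates ⊆ {K,M,W}.
∅: Z⊥A given ∅ in G with Z→· removed — back-door holds.
P(A|do(Z)) = P(A|Z) — no adjustment needed.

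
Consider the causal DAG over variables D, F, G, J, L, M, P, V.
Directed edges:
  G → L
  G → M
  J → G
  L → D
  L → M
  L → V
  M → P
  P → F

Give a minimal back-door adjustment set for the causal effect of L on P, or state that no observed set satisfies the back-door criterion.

desc(L)\{L}={D,F,M,P,V}; candidates ⊆ {G,J}.
size 0: {}; under {} L still reaches {F,G,J,M,P} ∋ P.
{G}: L⊥P given {G} in G with L→· removed — back-door holds.

L→P: minimal back-door set {G}.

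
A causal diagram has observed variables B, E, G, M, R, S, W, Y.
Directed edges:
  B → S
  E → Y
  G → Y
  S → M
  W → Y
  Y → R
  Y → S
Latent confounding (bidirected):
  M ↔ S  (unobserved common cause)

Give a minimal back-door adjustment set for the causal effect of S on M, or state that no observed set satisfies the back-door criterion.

S→M: no observed back-door set.

desc(S)\{S}={M}; candidates ⊆ {B,E,G,R,W,Y}.
S↔M: latent back-door arc(s) into S.
size 0: {}; under {} S still reaches {B,E,G,M,R,W,Y} ∋ M.
size 1: {B}, {E}, {G} …(+3); under {B} S still reaches {E,G,M,R,W,Y} ∋ M.
size 2: {B,E}, {B,G}, {B,R} …(+12); under {B,E} S still reaches {G,M,R,W,Y} ∋ M.
S↔M cannot be blocked by any observed set — no back-door set.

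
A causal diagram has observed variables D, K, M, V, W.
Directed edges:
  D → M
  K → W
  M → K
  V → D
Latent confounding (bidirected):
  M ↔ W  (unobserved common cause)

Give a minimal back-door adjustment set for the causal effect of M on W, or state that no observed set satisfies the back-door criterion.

desc(M)\{M}={K,W}; candidates ⊆ {D,V}.
M↔W: latent back-door arc(s) into M.
size 0: {}; under {} M still reaches {D,V,W} ∋ W.
size 1: {D}, {V}; under {D} M still reaches {W} ∋ W.
size 2: {D,V}; under {D,V} M still reaches {W} ∋ W.
M↔W cannot be blocked by any observed set — no back-door set.

M→W: no observed back-door set.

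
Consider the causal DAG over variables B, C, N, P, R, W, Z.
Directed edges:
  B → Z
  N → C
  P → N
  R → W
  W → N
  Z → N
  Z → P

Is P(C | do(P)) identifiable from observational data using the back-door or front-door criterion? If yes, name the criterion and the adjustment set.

P(C|do(P)): backdoor, adjust for {Z}.

desc(P)\{P}={C,N}; candidates ⊆ {B,R,W,Z}.
size 0: {}; under {} P still reaches {B,C,N,Z} ∋ C.
{Z}: P⊥C given {Z} in G with P→· removed — back-door holds.
P(C|do(P)) = Σ_{Z} P(C|P,Z)·P(Z).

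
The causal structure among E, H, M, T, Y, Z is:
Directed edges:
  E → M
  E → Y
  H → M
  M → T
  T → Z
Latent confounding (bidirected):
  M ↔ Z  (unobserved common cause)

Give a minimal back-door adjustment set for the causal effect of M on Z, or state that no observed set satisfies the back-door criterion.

desc(M)\{M}={T,Z}; candidates ⊆ {E,H,Y}.
M↔Z: latent back-door arc(s) into M.
size 0: {}; under {} M still reaches {E,H,Y,Z} ∋ Z.
size 1: {E}, {H}, {Y}; under {E} M still reaches {H,Z} ∋ Z.
size 2: {E,H}, {E,Y}, {H,Y}; under {E,H} M still reaches {Z} ∋ Z.
M↔Z cannot be blocked by any observed set — no back-door set.

M→Z: no observed back-door set.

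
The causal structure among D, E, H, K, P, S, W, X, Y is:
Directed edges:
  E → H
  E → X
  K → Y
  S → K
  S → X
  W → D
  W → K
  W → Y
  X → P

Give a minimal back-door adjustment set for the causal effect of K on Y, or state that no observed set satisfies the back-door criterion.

K→Y: minimal back-door set {W}.

desc(K)\{K}={Y}; candidates ⊆ {D,E,H,P,S,W,X}.
size 0: {}; under {} K still reaches {D,P,S,W,X,Y} ∋ Y.
{W}: K⊥Y given {W} in G with K→· removed — back-door holds.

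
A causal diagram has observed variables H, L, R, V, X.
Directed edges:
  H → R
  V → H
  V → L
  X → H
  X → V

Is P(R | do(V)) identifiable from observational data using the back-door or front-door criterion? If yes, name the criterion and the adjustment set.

desc(V)\{V}={H,L,R}; candidates ⊆ {X}.
size 0: {}; under {} V still reaches {H,R,X} ∋ R.
{X}: V⊥R given {X} in G with V→· removed — back-door holds.
P(R|do(V)) = Σ_{X} P(R|V,X)·P(X).

P(R|do(V)): backdoor, adjust for {X}.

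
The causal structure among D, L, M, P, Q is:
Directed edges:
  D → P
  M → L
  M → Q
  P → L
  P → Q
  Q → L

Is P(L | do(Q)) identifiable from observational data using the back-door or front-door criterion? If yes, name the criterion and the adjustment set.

desc(Q)\{Q}={L}; candidates ⊆ {D,M,P}.
size 0: {}; under {} Q still reaches {D,L,M,P} ∋ L.
size 1: {D}, {M}, {P}; under {D} Q still reaches {L,M,P} ∋ L.
{M,P}: Q⊥L given {M,P} in G with Q→· removed — back-door holds.
P(L|do(Q)) = Σ_{M,P} P(L|Q,M,P)·P(M,P).

P(L|do(Q)): backdoor, adjust for {M, P}.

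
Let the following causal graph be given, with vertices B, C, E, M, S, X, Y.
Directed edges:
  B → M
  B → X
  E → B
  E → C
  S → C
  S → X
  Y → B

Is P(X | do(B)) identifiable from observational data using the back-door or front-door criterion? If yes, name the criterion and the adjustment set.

P(X|do(B)): backdoor, adjust for ∅.

desc(B)\{B}={M,X}; candidates ⊆ {C,E,S,Y}.
∅: B⊥X given ∅ in G with B→· removed — back-door holds.
P(X|do(B)) = P(X|B) — no adjustment needed.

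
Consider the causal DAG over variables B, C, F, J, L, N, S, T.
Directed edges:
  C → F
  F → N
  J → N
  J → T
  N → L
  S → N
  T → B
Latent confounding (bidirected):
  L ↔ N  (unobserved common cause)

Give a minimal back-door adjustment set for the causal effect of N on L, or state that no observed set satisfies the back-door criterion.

desc(N)\{N}={L}; candidates ⊆ {B,C,F,J,S,T}.
N↔L: latent back-door arc(s) into N.
size 0: {}; under {} N still reaches {B,C,F,J,L,S,T} ∋ L.
size 1: {B}, {C}, {F} …(+3); under {B} N still reaches {C,F,J,L,S,T} ∋ L.
size 2: {B,C}, {B,F}, {B,J} …(+12); under {B,C} N still reaches {F,J,L,S,T} ∋ L.
N↔L cannot be blocked by any observed set — no back-door set.

N→L: no observed back-door set.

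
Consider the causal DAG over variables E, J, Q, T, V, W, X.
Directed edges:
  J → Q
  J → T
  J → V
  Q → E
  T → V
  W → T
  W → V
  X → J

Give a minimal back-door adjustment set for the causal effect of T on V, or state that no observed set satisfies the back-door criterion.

T→V: minimal back-door set {J, W}.

desc(T)\{T}={V}; candidates ⊆ {E,J,Q,W,X}.
size 0: {}; under {} T still reaches {E,J,Q,V,W,X} ∋ V.
size 1: {E}, {J}, {Q} …(+2); under {E} T still reaches {J,Q,V,W,X} ∋ V.
{J,W}: T⊥V given {J,W} in G with T→· removed — back-door holds.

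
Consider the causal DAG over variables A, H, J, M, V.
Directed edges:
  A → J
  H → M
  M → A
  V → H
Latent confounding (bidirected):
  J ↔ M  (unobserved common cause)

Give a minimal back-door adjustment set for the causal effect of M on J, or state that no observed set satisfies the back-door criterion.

desc(M)\{M}={A,J}; candidates ⊆ {H,V}.
M↔J: latent back-door arc(s) into M.
size 0: {}; under {} M still reaches {H,J,V} ∋ J.
size 1: {H}, {V}; under {H} M still reaches {J} ∋ J.
size 2: {H,V}; under {H,V} M still reaches {J} ∋ J.
M↔J cannot be blocked by any observed set — no back-door set.

M→J: no observed back-door set.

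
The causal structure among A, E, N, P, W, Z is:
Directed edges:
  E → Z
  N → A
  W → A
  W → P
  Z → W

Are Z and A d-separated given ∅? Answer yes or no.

Bayes-Ball from Z | ∅ reaches {A,E,P,W}.
A ∈ reach(Z|∅) ⇒ Z ⊥̸ A | ∅.

No — Z and A are d-connected given ∅.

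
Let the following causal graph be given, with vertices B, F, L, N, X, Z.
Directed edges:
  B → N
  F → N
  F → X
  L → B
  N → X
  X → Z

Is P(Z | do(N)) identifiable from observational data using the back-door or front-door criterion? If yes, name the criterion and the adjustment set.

P(Z|do(N)): backdoor, adjust for {F}.

desc(N)\{N}={X,Z}; candidates ⊆ {B,F,L}.
size 0: {}; under {} N still reaches {B,F,L,X,Z} ∋ Z.
{F}: N⊥Z given {F} in G with N→· removed — back-door holds.
P(Z|do(N)) = Σ_{F} P(Z|N,F)·P(F).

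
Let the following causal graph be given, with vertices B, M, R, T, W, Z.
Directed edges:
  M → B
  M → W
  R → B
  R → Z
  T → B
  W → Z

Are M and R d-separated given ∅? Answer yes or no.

Bayes-Ball from M | ∅ reaches {B,W,Z}.
R ∉ reach(M|∅) ⇒ M ⊥ R | ∅.

Yes — M ⊥ R | ∅.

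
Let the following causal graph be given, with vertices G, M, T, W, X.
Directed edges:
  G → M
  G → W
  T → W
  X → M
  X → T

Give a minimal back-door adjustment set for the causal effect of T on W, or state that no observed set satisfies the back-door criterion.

T→W: minimal back-door set ∅.

desc(T)\{T}={W}; candidates ⊆ {G,M,X}.
∅: T⊥W given ∅ in G with T→· removed — back-door holds.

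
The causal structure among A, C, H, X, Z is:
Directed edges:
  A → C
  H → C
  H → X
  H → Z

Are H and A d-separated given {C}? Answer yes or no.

No — H and A are d-connected given {C}.

Bayes-Ball from H | {C} reaches {A,X,Z}.
A ∈ reach(H|{C}) ⇒ H ⊥̸ A | {C}.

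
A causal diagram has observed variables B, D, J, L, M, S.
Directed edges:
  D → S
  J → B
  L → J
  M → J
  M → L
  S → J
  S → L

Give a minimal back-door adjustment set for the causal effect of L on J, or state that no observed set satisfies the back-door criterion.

L→J: minimal back-door set {M, S}.

desc(L)\{L}={B,J}; candidates ⊆ {D,M,S}.
size 0: {}; under {} L still reaches {B,D,J,M,S} ∋ J.
size 1: {D}, {M}, {S}; under {D} L still reaches {B,J,M,S} ∋ J.
{M,S}: L⊥J given {M,S} in G with L→· removed — back-door holds.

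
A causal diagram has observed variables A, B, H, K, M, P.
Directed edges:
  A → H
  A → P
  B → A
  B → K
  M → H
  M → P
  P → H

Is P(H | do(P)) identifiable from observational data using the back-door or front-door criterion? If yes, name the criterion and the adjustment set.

P(H|do(P)): backdoor, adjust for {A, M}.

desc(P)\{P}={H}; candidates ⊆ {A,B,K,M}.
size 0: {}; under {} P still reaches {A,B,H,K,M} ∋ H.
size 1: {A}, {B}, {K} …(+1); under {A} P still reaches {H,M} ∋ H.
{A,M}: P⊥H given {A,M} in G with P→· removed — back-door holds.
P(H|do(P)) = Σ_{A,M} P(H|P,A,M)·P(A,M).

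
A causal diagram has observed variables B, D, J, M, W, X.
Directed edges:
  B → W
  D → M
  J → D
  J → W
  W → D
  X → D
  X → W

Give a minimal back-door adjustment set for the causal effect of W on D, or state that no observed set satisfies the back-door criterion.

W→D: minimal back-door set {J, X}.

desc(W)\{W}={D,M}; candidates ⊆ {B,J,X}.
size 0: {}; under {} W still reaches {B,D,J,M,X} ∋ D.
size 1: {B}, {J}, {X}; under {B} W still reaches {D,J,M,X} ∋ D.
{J,X}: W⊥D given {J,X} in G with W→· removed — back-door holds.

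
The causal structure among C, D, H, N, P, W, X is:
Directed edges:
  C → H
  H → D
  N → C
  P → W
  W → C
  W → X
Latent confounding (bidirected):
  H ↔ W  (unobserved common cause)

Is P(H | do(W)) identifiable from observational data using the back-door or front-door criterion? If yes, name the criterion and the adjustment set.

P(H|do(W)): frontdoor, adjust for {C}.

desc(W)\{W}={C,D,H,X}; candidates ⊆ {N,P}.
W↔H: latent back-door arc(s) into W.
size 0: {}; under {} W still reaches {D,H,P} ∋ H.
size 1: {N}, {P}; under {N} W still reaches {D,H,P} ∋ H.
size 2: {N,P}; under {N,P} W still reaches {D,H} ∋ H.
W↔H cannot be blocked by any observed set — no back-door set.
{C}: (i) intercepts every directed W→H path; (ii) no back-door W→{C}; (iii) {W} blocks every back-door {C}→H. Front-door holds.
P(H|do(W)) = Σ_{C} P(C|W) Σ_{W'} P(H|C,W')P(W').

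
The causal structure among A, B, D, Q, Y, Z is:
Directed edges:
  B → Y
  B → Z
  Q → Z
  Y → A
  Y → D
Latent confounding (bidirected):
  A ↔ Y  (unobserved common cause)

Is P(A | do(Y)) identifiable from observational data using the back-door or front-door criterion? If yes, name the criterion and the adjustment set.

desc(Y)\{Y}={A,D}; candidates ⊆ {B,Q,Z}.
Y↔A: latent back-door arc(s) into Y.
size 0: {}; under {} Y still reaches {A,B,Z} ∋ A.
size 1: {B}, {Q}, {Z}; under {B} Y still reaches {A} ∋ A.
size 2: {B,Q}, {B,Z}, {Q,Z}; under {B,Q} Y still reaches {A} ∋ A.
Y↔A cannot be blocked by any observed set — no back-door set.
No mediator lies on a directed Y→…→A path.
Neither criterion identifies P(A|do(Y)) in this graph.

P(A|do(Y)): not identifiable (no BD/FD set).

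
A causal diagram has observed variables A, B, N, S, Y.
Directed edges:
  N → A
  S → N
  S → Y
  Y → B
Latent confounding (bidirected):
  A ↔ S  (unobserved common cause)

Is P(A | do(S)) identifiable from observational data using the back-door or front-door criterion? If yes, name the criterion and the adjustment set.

P(A|do(S)): frontdoor, adjust for {N}.

desc(S)\{S}={A,B,N,Y}; candidates ⊆ {—}.
S↔A: latent back-door arc(s) into S.
size 0: {}; under {} S still reaches {A} ∋ A.
S↔A cannot be blocked by any observed set — no back-door set.
{N}: (i) intercepts every directed S→A path; (ii) no back-door S→{N}; (iii) {S} blocks every back-door {N}→A. Front-door holds.
P(A|do(S)) = Σ_{N} P(N|S) Σ_{S'} P(A|N,S')P(S').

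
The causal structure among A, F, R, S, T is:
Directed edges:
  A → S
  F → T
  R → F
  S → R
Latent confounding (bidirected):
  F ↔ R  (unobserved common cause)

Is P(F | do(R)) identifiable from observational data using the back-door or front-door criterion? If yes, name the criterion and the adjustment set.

P(F|do(R)): not identifiable (no BD/FD set).

desc(R)\{R}={F,T}; candidates ⊆ {A,S}.
R↔F: latent back-door arc(s) into R.
size 0: {}; under {} R still reaches {A,F,S,T} ∋ F.
size 1: {A}, {S}; under {A} R still reaches {F,S,T} ∋ F.
size 2: {A,S}; under {A,S} R still reaches {F,T} ∋ F.
R↔F cannot be blocked by any observed set — no back-door set.
No mediator lies on a directed R→…→F path.
Neither criterion identifies P(F|do(R)) in this graph.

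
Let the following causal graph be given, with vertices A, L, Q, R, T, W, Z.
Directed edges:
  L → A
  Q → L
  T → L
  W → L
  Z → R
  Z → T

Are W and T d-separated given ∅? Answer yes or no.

Bayes-Ball from W | ∅ reaches {A,L}.
T ∉ reach(W|∅) ⇒ W ⊥ T | ∅.

Yes — W ⊥ T | ∅.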